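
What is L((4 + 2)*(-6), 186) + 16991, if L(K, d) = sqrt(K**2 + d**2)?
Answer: 16991 + 6*sqrt(997) ≈ 17180.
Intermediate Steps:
L((4 + 2)*(-6), 186) + 16991 = sqrt(((4 + 2)*(-6))**2 + 186**2) + 16991 = sqrt((6*(-6))**2 + 34596) + 16991 = sqrt((-36)**2 + 34596) + 16991 = sqrt(1296 + 34596) + 16991 = sqrt(35892) + 16991 = 6*sqrt(997) + 16991 = 16991 + 6*sqrt(997)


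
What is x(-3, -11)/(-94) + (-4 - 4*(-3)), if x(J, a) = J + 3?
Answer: 8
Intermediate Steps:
x(J, a) = 3 + J
x(-3, -11)/(-94) + (-4 - 4*(-3)) = (3 - 3)/(-94) + (-4 - 4*(-3)) = 0*(-1/94) + (-4 + 12) = 0 + 8 = 8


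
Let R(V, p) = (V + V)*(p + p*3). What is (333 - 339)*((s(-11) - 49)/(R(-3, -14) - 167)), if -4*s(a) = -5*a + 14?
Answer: 795/338 ≈ 2.3521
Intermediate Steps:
s(a) = -7/2 + 5*a/4 (s(a) = -(-5*a + 14)/4 = -(14 - 5*a)/4 = -7/2 + 5*a/4)
R(V, p) = 8*V*p (R(V, p) = (2*V)*(p + 3*p) = (2*V)*(4*p) = 8*V*p)
(333 - 339)*((s(-11) - 49)/(R(-3, -14) - 167)) = (333 - 339)*(((-7/2 + (5/4)*(-11)) - 49)/(8*(-3)*(-14) - 167)) = -6*((-7/2 - 55/4) - 49)/(336 - 167) = -6*(-69/4 - 49)/169 = -(-795)/(2*169) = -6*(-265/676) = 795/338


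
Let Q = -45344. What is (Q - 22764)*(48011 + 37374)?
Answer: -5815401580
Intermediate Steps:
(Q - 22764)*(48011 + 37374) = (-45344 - 22764)*(48011 + 37374) = -68108*85385 = -5815401580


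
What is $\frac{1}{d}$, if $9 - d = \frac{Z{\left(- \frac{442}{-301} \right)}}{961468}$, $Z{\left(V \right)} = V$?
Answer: $\frac{144700934}{1302308185} \approx 0.11111$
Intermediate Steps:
$d = \frac{1302308185}{144700934}$ ($d = 9 - \frac{\left(-442\right) \frac{1}{-301}}{961468} = 9 - \left(-442\right) \left(- \frac{1}{301}\right) \frac{1}{961468} = 9 - \frac{442}{301} \cdot \frac{1}{961468} = 9 - \frac{221}{144700934} = \frac{1302308185}{144700934} \approx 9.0$)
$\frac{1}{d} = \frac{1}{\frac{1302308185}{144700934}} = \frac{144700934}{1302308185}$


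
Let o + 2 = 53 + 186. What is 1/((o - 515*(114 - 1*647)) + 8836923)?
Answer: 1/9111655 ≈ 1.0975e-7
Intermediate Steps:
o = 237 (o = -2 + (53 + 186) = -2 + 239 = 237)
1/((o - 515*(114 - 1*647)) + 8836923) = 1/((237 - 515*(114 - 1*647)) + 8836923) = 1/((237 - 515*(114 - 647)) + 8836923) = 1/((237 - 515*(-533)) + 8836923) = 1/((237 + 274495) + 8836923) = 1/(274732 + 8836923) = 1/9111655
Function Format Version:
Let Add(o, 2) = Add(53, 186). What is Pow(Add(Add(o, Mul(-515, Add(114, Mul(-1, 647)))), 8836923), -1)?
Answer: Rational(1, 9111655) ≈ 1.0975e-7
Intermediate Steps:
o = 237 (o = Add(-2, Add(53, 186)) = Add(-2, 239) = 237)
Pow(Add(Add(o, Mul(-515, Add(114, Mul(-1, 647)))), 8836923), -1) = Pow(Add(Add(237, Mul(-515, Add(114, Mul(-1, 647)))), 8836923), -1) = Pow(Add(Add(237, Mul(-515, Add(114, -647))), 8836923), -1) = Pow(Add(Add(237, Mul(-515, -533)), 8836923), -1) = Pow(Add(Add(237, 274495), 8836923), -1) = Pow(Add(274732, 8836923), -1) = Pow(9111655, -1) = Rational(1, 9111655)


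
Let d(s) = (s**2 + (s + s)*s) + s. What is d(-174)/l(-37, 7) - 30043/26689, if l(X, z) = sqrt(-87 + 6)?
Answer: -2311/2053 - 30218*I/3 ≈ -1.1257 - 10073.0*I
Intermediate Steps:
d(s) = s + 3*s**2 (d(s) = (s**2 + (2*s)*s) + s = (s**2 + 2*s**2) + s = 3*s**2 + s = s + 3*s**2)
l(X, z) = 9*I (l(X, z) = sqrt(-81) = 9*I)
d(-174)/l(-37, 7) - 30043/26689 = (-174*(1 + 3*(-174)))/((9*I)) - 30043/26689 = (-174*(1 - 522))*(-I/9) - 30043*1/26689 = (-174*(-521))*(-I/9) - 2311/2053 = 90654*(-I/9) - 2311/2053 = -30218*I/3 - 2311/2053 = -2311/2053 - 30218*I/3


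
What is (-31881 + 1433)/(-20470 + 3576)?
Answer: 15224/8447 ≈ 1.8023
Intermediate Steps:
(-31881 + 1433)/(-20470 + 3576) = -30448/(-16894) = -30448*(-1/16894) = 15224/8447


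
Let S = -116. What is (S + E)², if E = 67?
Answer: 2401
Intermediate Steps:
(S + E)² = (-116 + 67)² = (-49)² = 2401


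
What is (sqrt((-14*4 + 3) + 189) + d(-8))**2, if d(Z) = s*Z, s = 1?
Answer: 200 - 32*sqrt(34) ≈ 13.410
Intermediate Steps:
d(Z) = Z (d(Z) = 1*Z = Z)
(sqrt((-14*4 + 3) + 189) + d(-8))**2 = (sqrt((-14*4 + 3) + 189) - 8)**2 = (sqrt((-56 + 3) + 189) - 8)**2 = (sqrt(-53 + 189) - 8)**2 = (sqrt(136) - 8)**2 = (2*sqrt(34) - 8)**2 = (-8 + 2*sqrt(34))**2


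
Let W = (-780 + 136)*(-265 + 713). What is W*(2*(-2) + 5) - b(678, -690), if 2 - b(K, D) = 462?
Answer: -288052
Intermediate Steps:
b(K, D) = -460 (b(K, D) = 2 - 1*462 = 2 - 462 = -460)
W = -288512 (W = -644*448 = -288512)
W*(2*(-2) + 5) - b(678, -690) = -288512*(2*(-2) + 5) - 1*(-460) = -288512*(-4 + 5) + 460 = -288512*1 + 460 = -288512 + 460 = -288052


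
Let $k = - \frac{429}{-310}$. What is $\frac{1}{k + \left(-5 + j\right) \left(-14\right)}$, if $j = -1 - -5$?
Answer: $\frac{310}{4769} \approx 0.065003$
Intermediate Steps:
$j = 4$ ($j = -1 + 5 = 4$)
$k = \frac{429}{310}$ ($k = \left(-429\right) \left(- \frac{1}{310}\right) = \frac{429}{310} \approx 1.3839$)
$\frac{1}{k + \left(-5 + j\right) \left(-14\right)} = \frac{1}{\frac{429}{310} + \left(-5 + 4\right) \left(-14\right)} = \frac{1}{\frac{429}{310} - -14} = \frac{1}{\frac{429}{310} + 14} = \frac{1}{\frac{4769}{310}} = \frac{310}{4769}$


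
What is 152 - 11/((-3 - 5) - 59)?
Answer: 10195/67 ≈ 152.16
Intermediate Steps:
152 - 11/((-3 - 5) - 59) = 152 - 11/(-8 - 59) = 152 - 11/(-67) = 152 - 11*(-1/67) = 152 + 11/67 = 10195/67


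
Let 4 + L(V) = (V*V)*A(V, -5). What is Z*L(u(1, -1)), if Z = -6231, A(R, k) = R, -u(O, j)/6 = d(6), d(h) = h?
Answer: 290738460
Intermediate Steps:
u(O, j) = -36 (u(O, j) = -6*6 = -36)
L(V) = -4 + V**3 (L(V) = -4 + (V*V)*V = -4 + V**2*V = -4 + V**3)
Z*L(u(1, -1)) = -6231*(-4 + (-36)**3) = -6231*(-4 - 46656) = -6231*(-46660) = 290738460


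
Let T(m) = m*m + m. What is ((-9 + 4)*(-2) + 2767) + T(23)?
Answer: 3329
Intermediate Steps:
T(m) = m + m**2 (T(m) = m**2 + m = m + m**2)
((-9 + 4)*(-2) + 2767) + T(23) = ((-9 + 4)*(-2) + 2767) + 23*(1 + 23) = (-5*(-2) + 2767) + 23*24 = (10 + 2767) + 552 = 2777 + 552 = 3329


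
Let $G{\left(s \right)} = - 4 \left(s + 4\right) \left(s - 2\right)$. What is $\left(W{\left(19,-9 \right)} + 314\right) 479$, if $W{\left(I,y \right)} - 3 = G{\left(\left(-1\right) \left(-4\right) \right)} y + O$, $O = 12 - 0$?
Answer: $433495$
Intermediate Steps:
$O = 12$ ($O = 12 + 0 = 12$)
$G{\left(s \right)} = - 4 \left(-2 + s\right) \left(4 + s\right)$ ($G{\left(s \right)} = - 4 \left(4 + s\right) \left(-2 + s\right) = - 4 \left(-2 + s\right) \left(4 + s\right)$)
$W{\left(I,y \right)} = 15 - 64 y$ ($W{\left(I,y \right)} = 3 + \left(\left(32 - 8 \left(\left(-1\right) \left(-4\right)\right) - 4 \left(\left(-1\right) \left(-4\right)\right)^{2}\right) y + 12\right) = 3 + \left(\left(32 - 32 - 4 \cdot 4^{2}\right) y + 12\right) = 3 + \left(\left(32 - 32 - 64\right) y + 12\right) = 3 - \left(-12 + 64 y\right) = 15 - 64 y$)
$\left(W{\left(19,-9 \right)} + 314\right) 479 = \left(\left(15 - -576\right) + 314\right) 479 = \left(\left(15 + 576\right) + 314\right) 479 = \left(591 + 314\right) 479 = 905 \cdot 479 = 433495$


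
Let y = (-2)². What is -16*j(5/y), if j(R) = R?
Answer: -20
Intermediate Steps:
y = 4
-16*j(5/y) = -80/4 = -16*5/4 = -20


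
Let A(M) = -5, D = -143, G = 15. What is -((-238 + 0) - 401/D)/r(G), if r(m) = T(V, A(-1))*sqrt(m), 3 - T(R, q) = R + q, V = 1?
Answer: 11211*sqrt(15)/5005 ≈ 8.6753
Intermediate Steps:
T(R, q) = 3 - R - q (T(R, q) = 3 - (R + q) = 3 + (-R - q) = 3 - R - q)
r(m) = 7*sqrt(m) (r(m) = (3 - 1*1 - 1*(-5))*sqrt(m) = (3 - 1 + 5)*sqrt(m) = 7*sqrt(m))
-((-238 + 0) - 401/D)/r(G) = -((-238 + 0) - 401/(-143))/(7*sqrt(15)) = -(-238 - 401*(-1/143))*sqrt(15)/105 = -(-238 + 401/143)*sqrt(15)/105 = -(-33633)*sqrt(15)/105/143 = -(-11211)*sqrt(15)/5005 = 11211*sqrt(15)/5005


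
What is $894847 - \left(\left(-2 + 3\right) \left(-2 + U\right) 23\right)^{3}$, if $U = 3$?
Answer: $882680$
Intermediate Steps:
$894847 - \left(\left(-2 + 3\right) \left(-2 + U\right) 23\right)^{3} = 894847 - \left(\left(-2 + 3\right) \left(-2 + 3\right) 23\right)^{3} = 894847 - \left(1 \cdot 1 \cdot 23\right)^{3} = 894847 - \left(1 \cdot 23\right)^{3} = 894847 - 23^{3} = 894847 - 12167 = 882680$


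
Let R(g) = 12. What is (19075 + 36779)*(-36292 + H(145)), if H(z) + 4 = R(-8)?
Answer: -2026606536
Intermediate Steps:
H(z) = 8 (H(z) = -4 + 12 = 8)
(19075 + 36779)*(-36292 + H(145)) = (19075 + 36779)*(-36292 + 8) = 55854*(-36284) = -2026606536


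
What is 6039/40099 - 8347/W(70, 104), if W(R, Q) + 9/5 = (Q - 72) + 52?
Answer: -1671049736/16480689 ≈ -101.39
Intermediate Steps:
W(R, Q) = -109/5 + Q (W(R, Q) = -9/5 + ((Q - 72) + 52) = -9/5 + ((-72 + Q) + 52) = -9/5 + (-20 + Q) = -109/5 + Q)
6039/40099 - 8347/W(70, 104) = 6039/40099 - 8347/(-109/5 + 104) = 6039*(1/40099) - 8347/411/5 = 6039/40099 - 8347*5/411 = 6039/40099 - 41735/411 = -1671049736/16480689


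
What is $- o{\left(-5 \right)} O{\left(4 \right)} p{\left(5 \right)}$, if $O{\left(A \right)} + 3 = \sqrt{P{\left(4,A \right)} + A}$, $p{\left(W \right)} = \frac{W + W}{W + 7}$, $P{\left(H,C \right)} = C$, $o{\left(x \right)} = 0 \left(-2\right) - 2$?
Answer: $-5 + \frac{10 \sqrt{2}}{3} \approx -0.28595$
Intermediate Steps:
$o{\left(x \right)} = -2$ ($o{\left(x \right)} = 0 - 2 = -2$)
$p{\left(W \right)} = \frac{2 W}{7 + W}$
$O{\left(A \right)} = -3 + \sqrt{2} \sqrt{A}$ ($O{\left(A \right)} = -3 + \sqrt{A + A} = -3 + \sqrt{2 A} = -3 + \sqrt{2} \sqrt{A}$)
$- o{\left(-5 \right)} O{\left(4 \right)} p{\left(5 \right)} = \left(-1\right) \left(-2\right) \left(-3 + \sqrt{2} \sqrt{4}\right) 2 \cdot 5 \frac{1}{7 + 5} = 2 \left(-3 + \sqrt{2} \cdot 2\right) 2 \cdot 5 \cdot \frac{1}{12} = 2 \left(-3 + 2 \sqrt{2}\right) 2 \cdot 5 \cdot \frac{1}{12} = \left(-6 + 4 \sqrt{2}\right) \frac{5}{6} = -5 + \frac{10 \sqrt{2}}{3}$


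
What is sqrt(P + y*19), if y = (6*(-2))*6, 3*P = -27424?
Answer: 2*I*sqrt(23646)/3 ≈ 102.52*I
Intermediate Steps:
P = -27424/3 (P = (1/3)*(-27424) = -27424/3 ≈ -9141.3)
y = -72 (y = -12*6 = -72)
sqrt(P + y*19) = sqrt(-27424/3 - 72*19) = sqrt(-27424/3 - 1368) = sqrt(-31528/3) = 2*I*sqrt(23646)/3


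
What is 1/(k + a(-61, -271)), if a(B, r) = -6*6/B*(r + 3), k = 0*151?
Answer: -61/9648 ≈ -0.0063226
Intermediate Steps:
k = 0
a(B, r) = -36*(3 + r)/B (a(B, r) = -6*6/B*(3 + r) = -36*(3 + r)/B)
1/(k + a(-61, -271)) = 1/(0 + 36*(-3 - 1*(-271))/(-61)) = 1/(0 + 36*(-1/61)*(-3 + 271)) = 1/(0 + 36*(-1/61)*268) = 1/(0 - 9648/61) = 1/(-9648/61) = -61/9648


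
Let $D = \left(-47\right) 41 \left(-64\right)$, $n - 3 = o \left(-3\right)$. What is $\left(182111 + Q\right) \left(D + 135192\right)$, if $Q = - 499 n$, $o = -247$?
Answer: $-48897765400$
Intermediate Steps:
$n = 744$ ($n = 3 - -741 = 3 + 741 = 744$)
$Q = -371256$ ($Q = \left(-499\right) 744 = -371256$)
$D = 123328$ ($D = \left(-1927\right) \left(-64\right) = 123328$)
$\left(182111 + Q\right) \left(D + 135192\right) = \left(182111 - 371256\right) \left(123328 + 135192\right) = \left(-189145\right) 258520 = -48897765400$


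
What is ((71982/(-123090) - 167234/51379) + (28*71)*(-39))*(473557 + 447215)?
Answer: -75250911944684756196/1054040185 ≈ -7.1393e+10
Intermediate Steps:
((71982/(-123090) - 167234/51379) + (28*71)*(-39))*(473557 + 447215) = ((71982*(-1/123090) - 167234*1/51379) + 1988*(-39))*920772 = ((-11997/20515 - 167234/51379) - 77532)*920772 = (-4047199373/1054040185 - 77532)*920772 = -81725890822793/1054040185*920772 = -75250911944684756196/1054040185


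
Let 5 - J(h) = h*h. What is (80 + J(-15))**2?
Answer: 19600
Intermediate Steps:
J(h) = 5 - h**2 (J(h) = 5 - h*h = 5 - h**2)
(80 + J(-15))**2 = (80 + (5 - 1*(-15)**2))**2 = (80 + (5 - 1*225))**2 = (80 + (5 - 225))**2 = (80 - 220)**2 = (-140)**2 = 19600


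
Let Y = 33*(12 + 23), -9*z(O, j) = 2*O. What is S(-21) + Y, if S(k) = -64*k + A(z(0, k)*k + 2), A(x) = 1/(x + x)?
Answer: 9997/4 ≈ 2499.3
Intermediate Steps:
z(O, j) = -2*O/9
A(x) = 1/(2*x)
Y = 1155 (Y = 33*35 = 1155)
S(k) = ¼ - 64*k (S(k) = -64*k + 1/(2*((-2/9*0)*k + 2)) = -64*k + 1/(2*(0*k + 2)) = -64*k + 1/(2*(0 + 2)) = -64*k + (½)/2 = -64*k + (½)*(½) = -64*k + ¼ = ¼ - 64*k)
S(-21) + Y = (¼ - 64*(-21)) + 1155 = (¼ + 1344) + 1155 = 5377/4 + 1155 = 9997/4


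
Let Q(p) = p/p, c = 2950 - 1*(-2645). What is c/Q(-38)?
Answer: 5595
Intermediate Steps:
c = 5595 (c = 2950 + 2645 = 5595)
Q(p) = 1
c/Q(-38) = 5595/1 = 5595*1 = 5595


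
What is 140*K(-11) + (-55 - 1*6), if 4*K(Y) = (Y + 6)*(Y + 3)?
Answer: 1339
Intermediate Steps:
K(Y) = (3 + Y)*(6 + Y)/4 (K(Y) = ((Y + 6)*(Y + 3))/4 = ((6 + Y)*(3 + Y))/4 = ((3 + Y)*(6 + Y))/4 = (3 + Y)*(6 + Y)/4)
140*K(-11) + (-55 - 1*6) = 140*(9/2 + (1/4)*(-11)**2 + (9/4)*(-11)) + (-55 - 1*6) = 140*(9/2 + (1/4)*121 - 99/4) + (-55 - 6) = 140*(9/2 + 121/4 - 99/4) - 61 = 140*10 - 61 = 1400 - 61 = 1339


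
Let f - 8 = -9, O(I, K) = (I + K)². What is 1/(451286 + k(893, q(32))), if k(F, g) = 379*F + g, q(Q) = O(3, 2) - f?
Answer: 1/789759 ≈ 1.2662e-6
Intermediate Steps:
f = -1 (f = 8 - 9 = -1)
q(Q) = 26 (q(Q) = (3 + 2)² - 1*(-1) = 5² + 1 = 25 + 1 = 26)
k(F, g) = g + 379*F
1/(451286 + k(893, q(32))) = 1/(451286 + (26 + 379*893)) = 1/(451286 + (26 + 338447)) = 1/(451286 + 338473) = 1/789759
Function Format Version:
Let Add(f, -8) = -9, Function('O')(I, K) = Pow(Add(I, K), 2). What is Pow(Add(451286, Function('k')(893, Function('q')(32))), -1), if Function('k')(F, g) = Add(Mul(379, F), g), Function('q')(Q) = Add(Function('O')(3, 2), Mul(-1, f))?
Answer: Rational(1, 789759) ≈ 1.2662e-6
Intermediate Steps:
f = -1 (f = Add(8, -9) = -1)
Function('q')(Q) = 26 (Function('q')(Q) = Add(Pow(Add(3, 2), 2), Mul(-1, -1)) = Add(Pow(5, 2), 1) = Add(25, 1) = 26)
Function('k')(F, g) = Add(g, Mul(379, F))
Pow(Add(451286, Function('k')(893, Function('q')(32))), -1) = Pow(Add(451286, Add(26, Mul(379, 893))), -1) = Pow(Add(451286, Add(26, 338447)), -1) = Pow(Add(451286, 338473), -1) = Pow(789759, -1) = Rational(1, 789759)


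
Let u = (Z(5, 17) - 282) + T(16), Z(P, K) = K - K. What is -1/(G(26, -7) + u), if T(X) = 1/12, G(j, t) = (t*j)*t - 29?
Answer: -12/11557 ≈ -0.0010383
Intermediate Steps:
G(j, t) = -29 + j*t² (G(j, t) = (j*t)*t - 29 = j*t² - 29 = -29 + j*t²)
Z(P, K) = 0
T(X) = 1/12
u = -3383/12 (u = (0 - 282) + 1/12 = -282 + 1/12 = -3383/12 ≈ -281.92)
-1/(G(26, -7) + u) = -1/((-29 + 26*(-7)²) - 3383/12) = -1/((-29 + 26*49) - 3383/12) = -1/((-29 + 1274) - 3383/12) = -1/(1245 - 3383/12) = -1/11557/12 = -1*12/11557 = -12/11557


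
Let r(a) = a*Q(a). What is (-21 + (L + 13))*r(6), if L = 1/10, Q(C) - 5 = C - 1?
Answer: -474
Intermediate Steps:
Q(C) = 4 + C (Q(C) = 5 + (C - 1) = 5 + (-1 + C) = 4 + C)
r(a) = a*(4 + a)
L = ⅒ ≈ 0.10000
(-21 + (L + 13))*r(6) = (-21 + (⅒ + 13))*(6*(4 + 6)) = (-21 + 131/10)*(6*10) = -79/10*60 = -474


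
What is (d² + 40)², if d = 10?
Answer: 19600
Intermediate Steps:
(d² + 40)² = (10² + 40)² = (100 + 40)² = 140² = 19600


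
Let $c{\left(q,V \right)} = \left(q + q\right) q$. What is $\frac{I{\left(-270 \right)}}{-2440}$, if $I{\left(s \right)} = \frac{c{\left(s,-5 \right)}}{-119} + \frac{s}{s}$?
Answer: $\frac{145681}{290360} \approx 0.50173$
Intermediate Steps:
$c{\left(q,V \right)} = 2 q^{2}$ ($c{\left(q,V \right)} = 2 q q = 2 q^{2}$)
$I{\left(s \right)} = 1 - \frac{2 s^{2}}{119}$ ($I{\left(s \right)} = \frac{2 s^{2}}{-119} + \frac{s}{s} = 2 s^{2} \left(- \frac{1}{119}\right) + 1 = - \frac{2 s^{2}}{119} + 1 = 1 - \frac{2 s^{2}}{119}$)
$\frac{I{\left(-270 \right)}}{-2440} = \frac{1 - \frac{2 \left(-270\right)^{2}}{119}}{-2440} = \left(1 - \frac{145800}{119}\right) \left(- \frac{1}{2440}\right) = \left(- \frac{145681}{119}\right) \left(- \frac{1}{2440}\right) = \frac{145681}{290360}$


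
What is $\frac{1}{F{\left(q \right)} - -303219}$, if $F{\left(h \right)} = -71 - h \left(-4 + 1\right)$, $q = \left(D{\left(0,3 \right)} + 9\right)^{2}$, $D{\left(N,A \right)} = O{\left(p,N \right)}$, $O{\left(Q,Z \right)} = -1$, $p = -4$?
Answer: $\frac{1}{303340} \approx 3.2966 \cdot 10^{-6}$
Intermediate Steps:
$D{\left(N,A \right)} = -1$
$q = 64$ ($q = \left(-1 + 9\right)^{2} = 8^{2} = 64$)
$F{\left(h \right)} = -71 + 3 h$ ($F{\left(h \right)} = -71 - h \left(-3\right) = -71 - - 3 h = -71 + 3 h$)
$\frac{1}{F{\left(q \right)} - -303219} = \frac{1}{\left(-71 + 3 \cdot 64\right) - -303219} = \frac{1}{\left(-71 + 192\right) + \left(-51897 + 355116\right)} = \frac{1}{121 + 303219} = \frac{1}{303340}$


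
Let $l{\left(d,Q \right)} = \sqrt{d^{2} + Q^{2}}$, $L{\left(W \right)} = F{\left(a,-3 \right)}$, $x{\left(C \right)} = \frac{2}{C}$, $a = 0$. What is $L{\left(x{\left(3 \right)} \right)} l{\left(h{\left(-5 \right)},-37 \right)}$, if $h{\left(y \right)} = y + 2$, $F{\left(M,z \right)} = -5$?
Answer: $- 5 \sqrt{1378} \approx -185.61$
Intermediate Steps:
$L{\left(W \right)} = -5$
$h{\left(y \right)} = 2 + y$
$l{\left(d,Q \right)} = \sqrt{Q^{2} + d^{2}}$
$L{\left(x{\left(3 \right)} \right)} l{\left(h{\left(-5 \right)},-37 \right)} = - 5 \sqrt{\left(-37\right)^{2} + \left(2 - 5\right)^{2}} = - 5 \sqrt{1369 + \left(-3\right)^{2}} = - 5 \sqrt{1369 + 9} = - 5 \sqrt{1378}$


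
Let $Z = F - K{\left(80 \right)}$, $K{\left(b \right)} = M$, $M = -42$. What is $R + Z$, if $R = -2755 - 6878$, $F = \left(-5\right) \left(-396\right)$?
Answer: $-7611$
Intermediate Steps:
$F = 1980$
$K{\left(b \right)} = -42$
$Z = 2022$ ($Z = 1980 - -42 = 1980 + 42 = 2022$)
$R = -9633$ ($R = -2755 - 6878 = -9633$)
$R + Z = -9633 + 2022 = -7611$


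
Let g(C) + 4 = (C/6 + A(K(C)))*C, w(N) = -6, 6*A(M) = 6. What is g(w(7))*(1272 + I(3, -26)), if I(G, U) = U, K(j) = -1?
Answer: -4984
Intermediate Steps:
A(M) = 1 (A(M) = (1/6)*6 = 1)
g(C) = -4 + C*(1 + C/6) (g(C) = -4 + (C/6 + 1)*C = -4 + (1 + C/6)*C = -4 + C*(1 + C/6))
g(w(7))*(1272 + I(3, -26)) = (-4 - 6 + (1/6)*(-6)**2)*(1272 - 26) = (-4 - 6 + (1/6)*36)*1246 = (-4 - 6 + 6)*1246 = -4*1246 = -4984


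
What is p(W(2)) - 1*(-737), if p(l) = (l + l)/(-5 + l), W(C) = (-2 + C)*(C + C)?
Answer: 737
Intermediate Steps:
W(C) = 2*C*(-2 + C) (W(C) = (-2 + C)*(2*C) = 2*C*(-2 + C))
p(l) = 2*l/(-5 + l) (p(l) = (2*l)/(-5 + l) = 2*l/(-5 + l))
p(W(2)) - 1*(-737) = 2*(2*2*(-2 + 2))/(-5 + 2*2*(-2 + 2)) - 1*(-737) = 2*(2*2*0)/(-5 + 2*2*0) + 737 = 2*0/(-5 + 0) + 737 = 2*0/(-5) + 737 = 2*0*(-⅕) + 737 = 0 + 737 = 737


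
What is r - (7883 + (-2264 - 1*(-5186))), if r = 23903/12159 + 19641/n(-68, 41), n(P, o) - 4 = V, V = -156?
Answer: -20204636903/1848168 ≈ -10932.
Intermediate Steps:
n(P, o) = -152 (n(P, o) = 4 - 156 = -152)
r = -235181663/1848168 (r = 23903/12159 + 19641/(-152) = 23903*(1/12159) + 19641*(-1/152) = 23903/12159 - 19641/152 = -235181663/1848168 ≈ -127.25)
r - (7883 + (-2264 - 1*(-5186))) = -235181663/1848168 - (7883 + (-2264 - 1*(-5186))) = -235181663/1848168 - (7883 + (-2264 + 5186)) = -235181663/1848168 - (7883 + 2922) = -235181663/1848168 - 1*10805 = -235181663/1848168 - 10805 = -20204636903/1848168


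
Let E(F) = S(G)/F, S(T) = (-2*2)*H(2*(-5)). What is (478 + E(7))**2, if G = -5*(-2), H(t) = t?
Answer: 11464996/49 ≈ 2.3398e+5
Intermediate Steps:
G = 10
S(T) = 40 (S(T) = (-2*2)*(2*(-5)) = -4*(-10) = 40)
E(F) = 40/F
(478 + E(7))**2 = (478 + 40/7)**2 = (3386/7)**2 = 11464996/49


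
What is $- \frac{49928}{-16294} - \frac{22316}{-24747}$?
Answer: $\frac{799592560}{201613809} \approx 3.966$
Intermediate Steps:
$- \frac{49928}{-16294} - \frac{22316}{-24747} = \left(-49928\right) \left(- \frac{1}{16294}\right) - - \frac{22316}{24747} = \frac{24964}{8147} + \frac{22316}{24747} = \frac{799592560}{201613809}$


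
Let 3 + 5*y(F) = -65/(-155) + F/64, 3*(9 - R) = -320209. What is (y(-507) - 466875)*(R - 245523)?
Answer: 1928213331330721/29760 ≈ 6.4792e+10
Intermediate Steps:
R = 320236/3 (R = 9 - ⅓*(-320209) = 9 + 320209/3 = 320236/3 ≈ 1.0675e+5)
y(F) = -16/31 + F/320 (y(F) = -⅗ + (-65/(-155) + F/64)/5 = -⅗ + (-65*(-1/155) + F*(1/64))/5 = -⅗ + (13/31 + F/64)/5 = -⅗ + (13/155 + F/320) = -16/31 + F/320)
(y(-507) - 466875)*(R - 245523) = ((-16/31 + (1/320)*(-507)) - 466875)*(320236/3 - 245523) = ((-16/31 - 507/320) - 466875)*(-416333/3) = (-20837/9920 - 466875)*(-416333/3) = -4631420837/9920*(-416333/3) = 1928213331330721/29760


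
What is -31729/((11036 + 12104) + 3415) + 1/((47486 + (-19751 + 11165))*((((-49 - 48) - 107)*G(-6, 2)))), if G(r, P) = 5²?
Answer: -1258943267311/1053649290000 ≈ -1.1948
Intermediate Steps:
G(r, P) = 25
-31729/((11036 + 12104) + 3415) + 1/((47486 + (-19751 + 11165))*((((-49 - 48) - 107)*G(-6, 2)))) = -31729/((11036 + 12104) + 3415) + 1/((47486 + (-19751 + 11165))*((((-49 - 48) - 107)*25))) = -31729/(23140 + 3415) + 1/((47486 - 8586)*(((-97 - 107)*25))) = -31729/26555 + 1/(38900*((-204*25))) = -31729*1/26555 + (1/38900)/(-5100) = -31729/26555 + (1/38900)*(-1/5100) = -31729/26555 - 1/198390000 = -1258943267311/1053649290000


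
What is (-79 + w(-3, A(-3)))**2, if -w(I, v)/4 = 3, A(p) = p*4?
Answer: 8281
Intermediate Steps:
A(p) = 4*p
w(I, v) = -12 (w(I, v) = -4*3 = -12)
(-79 + w(-3, A(-3)))**2 = (-79 - 12)**2 = (-91)**2 = 8281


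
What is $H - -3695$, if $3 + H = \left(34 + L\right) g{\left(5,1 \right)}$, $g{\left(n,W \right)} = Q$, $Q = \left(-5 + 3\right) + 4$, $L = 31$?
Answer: $3822$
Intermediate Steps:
$Q = 2$ ($Q = -2 + 4 = 2$)
$g{\left(n,W \right)} = 2$
$H = 127$ ($H = -3 + \left(34 + 31\right) 2 = -3 + 65 \cdot 2 = -3 + 130 = 127$)
$H - -3695 = 127 - -3695 = 127 + 3695 = 3822$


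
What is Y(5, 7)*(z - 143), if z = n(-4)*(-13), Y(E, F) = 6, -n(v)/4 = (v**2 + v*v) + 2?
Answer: 9750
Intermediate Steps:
n(v) = -8 - 8*v**2 (n(v) = -4*((v**2 + v*v) + 2) = -4*((v**2 + v**2) + 2) = -4*(2*v**2 + 2) = -4*(2 + 2*v**2) = -8 - 8*v**2)
z = 1768 (z = (-8 - 8*(-4)**2)*(-13) = (-8 - 8*16)*(-13) = (-8 - 128)*(-13) = -136*(-13) = 1768)
Y(5, 7)*(z - 143) = 6*(1768 - 143) = 6*1625 = 9750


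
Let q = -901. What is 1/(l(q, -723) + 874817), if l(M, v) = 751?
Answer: 1/875568 ≈ 1.1421e-6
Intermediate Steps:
1/(l(q, -723) + 874817) = 1/(751 + 874817) = 1/875568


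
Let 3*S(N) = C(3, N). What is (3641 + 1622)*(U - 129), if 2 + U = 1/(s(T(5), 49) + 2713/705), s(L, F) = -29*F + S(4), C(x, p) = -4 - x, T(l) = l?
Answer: -229988279092/333579 ≈ -6.8946e+5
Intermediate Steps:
S(N) = -7/3 (S(N) = (-4 - 1*3)/3 = (-4 - 3)/3 = (⅓)*(-7) = -7/3)
s(L, F) = -7/3 - 29*F (s(L, F) = -29*F - 7/3 = -7/3 - 29*F)
U = -667393/333579 (U = -2 + 1/((-7/3 - 29*49) + 2713/705) = -2 + 1/((-7/3 - 1421) + 2713*(1/705)) = -2 + 1/(-4270/3 + 2713/705) = -2 + 1/(-333579/235) = -2 - 235/333579 = -667393/333579 ≈ -2.0007)
(3641 + 1622)*(U - 129) = (3641 + 1622)*(-667393/333579 - 129) = 5263*(-43699084/333579) = -229988279092/333579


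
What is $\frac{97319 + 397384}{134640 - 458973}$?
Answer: $- \frac{54967}{36037} \approx -1.5253$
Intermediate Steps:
$\frac{97319 + 397384}{134640 - 458973} = \frac{494703}{-324333} = 494703 \left(- \frac{1}{324333}\right) = - \frac{54967}{36037}$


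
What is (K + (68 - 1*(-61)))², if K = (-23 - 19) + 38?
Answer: 15625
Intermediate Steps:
K = -4 (K = -42 + 38 = -4)
(K + (68 - 1*(-61)))² = (-4 + (68 - 1*(-61)))² = (-4 + (68 + 61))² = (-4 + 129)² = 125² = 15625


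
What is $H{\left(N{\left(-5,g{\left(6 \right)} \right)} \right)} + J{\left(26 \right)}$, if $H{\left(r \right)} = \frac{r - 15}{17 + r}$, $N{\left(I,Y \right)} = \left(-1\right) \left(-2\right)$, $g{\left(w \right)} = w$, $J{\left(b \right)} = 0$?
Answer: $- \frac{13}{19} \approx -0.68421$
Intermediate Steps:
$N{\left(I,Y \right)} = 2$
$H{\left(r \right)} = \frac{-15 + r}{17 + r}$
$H{\left(N{\left(-5,g{\left(6 \right)} \right)} \right)} + J{\left(26 \right)} = \frac{-15 + 2}{17 + 2} + 0 = \frac{1}{19} \left(-13\right) + 0 = - \frac{13}{19} + 0 = - \frac{13}{19}$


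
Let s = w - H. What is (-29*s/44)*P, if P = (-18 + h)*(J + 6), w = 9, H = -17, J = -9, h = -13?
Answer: -35061/22 ≈ -1593.7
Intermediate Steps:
s = 26 (s = 9 - 1*(-17) = 9 + 17 = 26)
P = 93 (P = (-18 - 13)*(-9 + 6) = -31*(-3) = 93)
(-29*s/44)*P = -754/44*93 = -29*13/22*93 = -377/22*93 = -35061/22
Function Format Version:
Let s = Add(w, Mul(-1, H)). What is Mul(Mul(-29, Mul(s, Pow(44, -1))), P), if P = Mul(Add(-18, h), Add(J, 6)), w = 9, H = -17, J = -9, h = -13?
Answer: Rational(-35061, 22) ≈ -1593.7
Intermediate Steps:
s = 26 (s = Add(9, Mul(-1, -17)) = Add(9, 17) = 26)
P = 93 (P = Mul(Add(-18, -13), Add(-9, 6)) = Mul(-31, -3) = 93)
Mul(Mul(-29, Mul(s, Pow(44, -1))), P) = Mul(Mul(-29, Mul(26, Pow(44, -1))), 93) = Mul(Mul(-29, Mul(26, Rational(1, 44))), 93) = Mul(Mul(-29, Rational(13, 22)), 93) = Mul(Rational(-377, 22), 93) = Rational(-35061, 22)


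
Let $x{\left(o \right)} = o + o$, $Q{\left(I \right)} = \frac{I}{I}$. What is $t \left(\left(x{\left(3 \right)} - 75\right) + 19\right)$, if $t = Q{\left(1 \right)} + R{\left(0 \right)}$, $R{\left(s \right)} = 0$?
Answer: $-50$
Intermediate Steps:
$Q{\left(I \right)} = 1$
$x{\left(o \right)} = 2 o$
$t = 1$ ($t = 1 + 0 = 1$)
$t \left(\left(x{\left(3 \right)} - 75\right) + 19\right) = 1 \left(\left(2 \cdot 3 - 75\right) + 19\right) = 1 \left(\left(6 - 75\right) + 19\right) = 1 \left(-69 + 19\right) = 1 \left(-50\right) = -50$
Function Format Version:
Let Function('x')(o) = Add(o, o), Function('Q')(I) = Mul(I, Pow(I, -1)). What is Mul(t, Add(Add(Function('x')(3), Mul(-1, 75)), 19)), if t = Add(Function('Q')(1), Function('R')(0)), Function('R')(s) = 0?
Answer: -50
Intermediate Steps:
Function('Q')(I) = 1
Function('x')(o) = Mul(2, o)
t = 1 (t = Add(1, 0) = 1)
Mul(t, Add(Add(Function('x')(3), Mul(-1, 75)), 19)) = Mul(1, Add(Add(Mul(2, 3), Mul(-1, 75)), 19)) = Mul(1, Add(Add(6, -75), 19)) = Mul(1, Add(-69, 19)) = Mul(1, -50) = -50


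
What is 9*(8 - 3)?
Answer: 45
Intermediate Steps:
9*(8 - 3) = 9*5 = 45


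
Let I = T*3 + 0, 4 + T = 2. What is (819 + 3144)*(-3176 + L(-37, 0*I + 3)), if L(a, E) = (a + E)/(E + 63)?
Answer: -138473825/11 ≈ -1.2589e+7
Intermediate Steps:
T = -2 (T = -4 + 2 = -2)
I = -6 (I = -2*3 + 0 = -6 + 0 = -6)
L(a, E) = (E + a)/(63 + E)
(819 + 3144)*(-3176 + L(-37, 0*I + 3)) = (819 + 3144)*(-3176 + ((0*(-6) + 3) - 37)/(63 + (0*(-6) + 3))) = 3963*(-3176 + ((0 + 3) - 37)/(63 + (0 + 3))) = 3963*(-3176 + (3 - 37)/(63 + 3)) = 3963*(-3176 - 34/66) = 3963*(-3176 + (1/66)*(-34)) = 3963*(-3176 - 17/33) = 3963*(-104825/33) = -138473825/11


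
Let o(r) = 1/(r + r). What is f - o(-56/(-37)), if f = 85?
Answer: 9483/112 ≈ 84.670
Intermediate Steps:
o(r) = 1/(2*r)
f - o(-56/(-37)) = 85 - 1/(2*((-56/(-37)))) = 85 - 1/(2*((-56*(-1/37)))) = 85 - 1/(2*56/37) = 85 - 37/(2*56) = 85 - 1*37/112 = 85 - 37/112 = 9483/112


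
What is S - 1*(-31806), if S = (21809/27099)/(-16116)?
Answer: 13890554334295/436727484 ≈ 31806.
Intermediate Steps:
S = -21809/436727484 (S = (21809*(1/27099))*(-1/16116) = (21809/27099)*(-1/16116) = -21809/436727484 ≈ -4.9937e-5)
S - 1*(-31806) = -21809/436727484 - 1*(-31806) = -21809/436727484 + 31806 = 13890554334295/436727484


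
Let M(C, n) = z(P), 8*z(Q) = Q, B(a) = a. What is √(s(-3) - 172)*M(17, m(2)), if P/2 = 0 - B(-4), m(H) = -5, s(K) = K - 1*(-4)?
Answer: 3*I*√19 ≈ 13.077*I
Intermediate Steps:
s(K) = 4 + K (s(K) = K + 4 = 4 + K)
P = 8 (P = 2*(0 - 1*(-4)) = 2*(0 + 4) = 2*4 = 8)
z(Q) = Q/8
M(C, n) = 1 (M(C, n) = (⅛)*8 = 1)
√(s(-3) - 172)*M(17, m(2)) = √((4 - 3) - 172)*1 = √(1 - 172)*1 = √(-171)*1 = (3*I*√19)*1 = 3*I*√19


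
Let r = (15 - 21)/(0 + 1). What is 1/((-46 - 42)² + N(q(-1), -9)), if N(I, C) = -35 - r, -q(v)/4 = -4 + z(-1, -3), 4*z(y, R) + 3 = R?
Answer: 1/7715 ≈ 0.00012962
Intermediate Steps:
z(y, R) = -¾ + R/4
r = -6 (r = -6/1 = -6*1 = -6)
q(v) = 22 (q(v) = -4*(-4 + (-¾ + (¼)*(-3))) = -4*(-4 + (-¾ - ¾)) = -4*(-4 - 3/2) = -4*(-11/2) = 22)
N(I, C) = -29 (N(I, C) = -35 - 1*(-6) = -35 + 6 = -29)
1/((-46 - 42)² + N(q(-1), -9)) = 1/((-46 - 42)² - 29) = 1/((-88)² - 29) = 1/(7744 - 29) = 1/7715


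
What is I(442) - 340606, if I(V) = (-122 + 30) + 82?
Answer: -340616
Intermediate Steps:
I(V) = -10 (I(V) = -92 + 82 = -10)
I(442) - 340606 = -10 - 340606 = -340616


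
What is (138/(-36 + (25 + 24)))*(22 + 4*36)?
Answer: 22908/13 ≈ 1762.2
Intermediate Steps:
(138/(-36 + (25 + 24)))*(22 + 4*36) = (138/(-36 + 49))*(22 + 144) = (138/13)*166 = 22908/13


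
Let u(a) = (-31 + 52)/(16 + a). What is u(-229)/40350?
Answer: -7/2864850 ≈ -2.4434e-6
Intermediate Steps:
u(a) = 21/(16 + a)
u(-229)/40350 = (21/(16 - 229))/40350 = (21/(-213))*(1/40350) = (21*(-1/213))*(1/40350) = -7/71*1/40350 = -7/2864850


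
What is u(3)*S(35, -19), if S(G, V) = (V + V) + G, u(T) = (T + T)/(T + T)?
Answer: -3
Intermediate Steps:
u(T) = 1 (u(T) = (2*T)/((2*T)) = (2*T)*(1/(2*T)) = 1)
S(G, V) = G + 2*V (S(G, V) = 2*V + G = G + 2*V)
u(3)*S(35, -19) = 1*(35 + 2*(-19)) = 1*(35 - 38) = 1*(-3) = -3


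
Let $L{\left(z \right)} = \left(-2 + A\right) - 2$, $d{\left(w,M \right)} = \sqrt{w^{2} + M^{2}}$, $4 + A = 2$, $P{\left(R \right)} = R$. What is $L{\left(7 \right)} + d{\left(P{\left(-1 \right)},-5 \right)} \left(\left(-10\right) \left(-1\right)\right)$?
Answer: $-6 + 10 \sqrt{26} \approx 44.99$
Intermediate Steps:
$A = -2$ ($A = -4 + 2 = -2$)
$d{\left(w,M \right)} = \sqrt{M^{2} + w^{2}}$
$L{\left(z \right)} = -6$ ($L{\left(z \right)} = \left(-2 - 2\right) - 2 = -4 - 2 = -6$)
$L{\left(7 \right)} + d{\left(P{\left(-1 \right)},-5 \right)} \left(\left(-10\right) \left(-1\right)\right) = -6 + \sqrt{\left(-5\right)^{2} + \left(-1\right)^{2}} \left(\left(-10\right) \left(-1\right)\right) = -6 + \sqrt{25 + 1} \cdot 10 = -6 + \sqrt{26} \cdot 10 = -6 + 10 \sqrt{26}$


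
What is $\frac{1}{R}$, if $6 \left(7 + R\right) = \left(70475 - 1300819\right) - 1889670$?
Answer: $- \frac{3}{1560028} \approx -1.923 \cdot 10^{-6}$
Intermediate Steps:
$R = - \frac{1560028}{3}$ ($R = -7 + \frac{\left(70475 - 1300819\right) - 1889670}{6} = -7 + \frac{-1230344 - 1889670}{6} = -7 + \frac{1}{6} \left(-3120014\right) = -7 - \frac{1560007}{3} = - \frac{1560028}{3} \approx -5.2001 \cdot 10^{5}$)
$\frac{1}{R} = \frac{1}{- \frac{1560028}{3}} = - \frac{3}{1560028}$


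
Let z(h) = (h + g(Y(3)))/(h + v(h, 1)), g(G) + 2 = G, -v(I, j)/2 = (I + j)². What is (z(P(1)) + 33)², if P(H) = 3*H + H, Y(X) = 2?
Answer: 573049/529 ≈ 1083.3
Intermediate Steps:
v(I, j) = -2*(I + j)²
g(G) = -2 + G
P(H) = 4*H
z(h) = h/(h - 2*(1 + h)²) (z(h) = (h + (-2 + 2))/(h - 2*(h + 1)²) = (h + 0)/(h - 2*(1 + h)²) = h/(h - 2*(1 + h)²))
(z(P(1)) + 33)² = ((4*1)/(4*1 - 2*(1 + 4*1)²) + 33)² = (4/(4 - 2*(1 + 4)²) + 33)² = (4/(4 - 2*5²) + 33)² = (4/(4 - 2*25) + 33)² = (4/(4 - 50) + 33)² = (4/(-46) + 33)² = (4*(-1/46) + 33)² = (-2/23 + 33)² = (757/23)² = 573049/529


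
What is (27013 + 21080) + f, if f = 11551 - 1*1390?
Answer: 58254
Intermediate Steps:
f = 10161 (f = 11551 - 1390 = 10161)
(27013 + 21080) + f = (27013 + 21080) + 10161 = 48093 + 10161 = 58254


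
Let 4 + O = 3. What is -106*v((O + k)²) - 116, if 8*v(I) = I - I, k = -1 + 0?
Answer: -116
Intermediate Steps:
O = -1 (O = -4 + 3 = -1)
k = -1
v(I) = 0 (v(I) = (I - I)/8 = (⅛)*0 = 0)
-106*v((O + k)²) - 116 = -106*0 - 116 = 0 - 116 = -116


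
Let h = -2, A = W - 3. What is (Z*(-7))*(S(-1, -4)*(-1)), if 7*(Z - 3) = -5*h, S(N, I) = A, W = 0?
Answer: -93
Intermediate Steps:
A = -3 (A = 0 - 3 = -3)
S(N, I) = -3
Z = 31/7 (Z = 3 + (-5*(-2))/7 = 3 + (⅐)*10 = 3 + 10/7 = 31/7 ≈ 4.4286)
(Z*(-7))*(S(-1, -4)*(-1)) = ((31/7)*(-7))*(-3*(-1)) = -31*3 = -93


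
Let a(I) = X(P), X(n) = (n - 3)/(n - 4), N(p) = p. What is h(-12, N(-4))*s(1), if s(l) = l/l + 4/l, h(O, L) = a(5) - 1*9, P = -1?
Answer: -41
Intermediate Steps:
X(n) = (-3 + n)/(-4 + n)
a(I) = 4/5 (a(I) = (-3 - 1)/(-4 - 1) = -4/(-5) = -1/5*(-4) = 4/5)
h(O, L) = -41/5 (h(O, L) = 4/5 - 1*9 = 4/5 - 9 = -41/5)
s(l) = 1 + 4/l
h(-12, N(-4))*s(1) = -41*(4 + 1)/(5*1) = -41*5/5 = -41/5*5 = -41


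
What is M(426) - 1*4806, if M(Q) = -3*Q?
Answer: -6084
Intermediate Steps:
M(426) - 1*4806 = -3*426 - 1*4806 = -1278 - 4806 = -6084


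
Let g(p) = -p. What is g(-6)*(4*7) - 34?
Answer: 134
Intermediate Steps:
g(-6)*(4*7) - 34 = (-1*(-6))*(4*7) - 34 = 6*28 - 34 = 168 - 34 = 134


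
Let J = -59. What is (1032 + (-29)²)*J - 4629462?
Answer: -4739969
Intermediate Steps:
(1032 + (-29)²)*J - 4629462 = (1032 + (-29)²)*(-59) - 4629462 = (1032 + 841)*(-59) - 4629462 = 1873*(-59) - 4629462 = -110507 - 4629462 = -4739969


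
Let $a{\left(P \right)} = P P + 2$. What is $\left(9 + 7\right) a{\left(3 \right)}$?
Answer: $176$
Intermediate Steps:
$a{\left(P \right)} = 2 + P^{2}$ ($a{\left(P \right)} = P^{2} + 2 = 2 + P^{2}$)
$\left(9 + 7\right) a{\left(3 \right)} = \left(9 + 7\right) \left(2 + 3^{2}\right) = 16 \left(2 + 9\right) = 16 \cdot 11 = 176$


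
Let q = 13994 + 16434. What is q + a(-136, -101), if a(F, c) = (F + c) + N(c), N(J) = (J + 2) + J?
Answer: 29991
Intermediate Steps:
N(J) = 2 + 2*J (N(J) = (2 + J) + J = 2 + 2*J)
a(F, c) = 2 + F + 3*c (a(F, c) = (F + c) + (2 + 2*c) = 2 + F + 3*c)
q = 30428
q + a(-136, -101) = 30428 + (2 - 136 + 3*(-101)) = 30428 + (2 - 136 - 303) = 30428 - 437 = 29991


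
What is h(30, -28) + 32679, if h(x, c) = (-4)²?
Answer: 32695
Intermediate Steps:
h(x, c) = 16
h(30, -28) + 32679 = 16 + 32679 = 32695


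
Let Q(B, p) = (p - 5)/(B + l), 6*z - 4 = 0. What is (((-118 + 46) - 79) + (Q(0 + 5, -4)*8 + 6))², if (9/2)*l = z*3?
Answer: 60109009/2401 ≈ 25035.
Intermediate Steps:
z = ⅔ (z = ⅔ + (⅙)*0 = ⅔ + 0 = ⅔ ≈ 0.66667)
l = 4/9 (l = 2*((⅔)*3)/9 = (2/9)*2 = 4/9 ≈ 0.44444)
Q(B, p) = (-5 + p)/(4/9 + B) (Q(B, p) = (p - 5)/(B + 4/9) = (-5 + p)/(4/9 + B))
(((-118 + 46) - 79) + (Q(0 + 5, -4)*8 + 6))² = (((-118 + 46) - 79) + ((9*(-5 - 4)/(4 + 9*(0 + 5)))*8 + 6))² = ((-72 - 79) + ((9*(-9)/(4 + 9*5))*8 + 6))² = (-151 + ((9*(-9)/(4 + 45))*8 + 6))² = (-151 + ((9*(-9)/49)*8 + 6))² = (-151 + ((9*(1/49)*(-9))*8 + 6))² = (-151 + (-81/49*8 + 6))² = (-151 + (-648/49 + 6))² = (-151 - 354/49)² = (-7753/49)² = 60109009/2401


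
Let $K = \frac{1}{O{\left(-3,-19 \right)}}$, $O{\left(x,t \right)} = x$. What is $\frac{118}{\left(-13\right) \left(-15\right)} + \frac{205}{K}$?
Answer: $- \frac{119807}{195} \approx -614.39$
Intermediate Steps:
$K = - \frac{1}{3}$ ($K = \frac{1}{-3} = - \frac{1}{3} \approx -0.33333$)
$\frac{118}{\left(-13\right) \left(-15\right)} + \frac{205}{K} = \frac{118}{\left(-13\right) \left(-15\right)} + \frac{205}{- \frac{1}{3}} = \frac{118}{195} + 205 \left(-3\right) = 118 \cdot \frac{1}{195} - 615 = \frac{118}{195} - 615 = - \frac{119807}{195}$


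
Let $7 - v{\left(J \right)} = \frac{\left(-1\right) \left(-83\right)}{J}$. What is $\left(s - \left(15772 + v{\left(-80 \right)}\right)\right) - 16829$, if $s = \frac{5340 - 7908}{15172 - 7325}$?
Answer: $- \frac{20470854821}{627760} \approx -32609.0$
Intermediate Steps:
$v{\left(J \right)} = 7 - \frac{83}{J}$ ($v{\left(J \right)} = 7 - \frac{\left(-1\right) \left(-83\right)}{J} = 7 - \frac{83}{J}$)
$s = - \frac{2568}{7847} \approx -0.32726$
$\left(s - \left(15772 + v{\left(-80 \right)}\right)\right) - 16829 = \left(- \frac{2568}{7847} - \left(15779 + \frac{83}{80}\right)\right) - 16829 = \left(- \frac{2568}{7847} - \frac{1262403}{80}\right) - 16829 = - \frac{9906281781}{627760} - 16829 = - \frac{20470854821}{627760}$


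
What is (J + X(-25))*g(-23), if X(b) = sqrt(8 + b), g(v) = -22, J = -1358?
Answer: 29876 - 22*I*sqrt(17) ≈ 29876.0 - 90.708*I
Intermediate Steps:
(J + X(-25))*g(-23) = (-1358 + sqrt(8 - 25))*(-22) = (-1358 + sqrt(-17))*(-22) = (-1358 + I*sqrt(17))*(-22) = 29876 - 22*I*sqrt(17)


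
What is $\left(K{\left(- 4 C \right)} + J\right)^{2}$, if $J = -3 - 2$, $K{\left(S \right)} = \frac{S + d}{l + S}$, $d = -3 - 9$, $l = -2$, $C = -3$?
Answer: $25$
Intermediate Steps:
$d = -12$ ($d = -3 - 9 = -12$)
$K{\left(S \right)} = \frac{-12 + S}{-2 + S}$ ($K{\left(S \right)} = \frac{S - 12}{-2 + S} = \frac{-12 + S}{-2 + S}$)
$J = -5$
$\left(K{\left(- 4 C \right)} + J\right)^{2} = \left(\frac{-12 - -12}{-2 - -12} - 5\right)^{2} = \left(\frac{-12 + 12}{-2 + 12} - 5\right)^{2} = \left(\frac{1}{10} \cdot 0 - 5\right)^{2} = \left(0 - 5\right)^{2} = \left(-5\right)^{2} = 25$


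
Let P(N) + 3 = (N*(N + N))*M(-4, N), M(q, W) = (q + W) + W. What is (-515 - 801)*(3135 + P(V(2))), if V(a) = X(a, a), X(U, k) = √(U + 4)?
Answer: -4058544 - 31584*√6 ≈ -4.1359e+6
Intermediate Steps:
M(q, W) = q + 2*W (M(q, W) = (W + q) + W = q + 2*W)
X(U, k) = √(4 + U)
V(a) = √(4 + a)
P(N) = -3 + 2*N²*(-4 + 2*N) (P(N) = -3 + (N*(N + N))*(-4 + 2*N) = -3 + (N*(2*N))*(-4 + 2*N) = -3 + (2*N²)*(-4 + 2*N) = -3 + 2*N²*(-4 + 2*N))
(-515 - 801)*(3135 + P(V(2))) = (-515 - 801)*(3135 + (-3 + 4*(√(4 + 2))²*(-2 + √(4 + 2)))) = -1316*(3135 + (-3 + 4*(√6)²*(-2 + √6))) = -1316*(3135 + (-3 + 4*6*(-2 + √6))) = -1316*(3135 + (-3 + (-48 + 24*√6))) = -1316*(3135 + (-51 + 24*√6)) = -1316*(3084 + 24*√6) = -4058544 - 31584*√6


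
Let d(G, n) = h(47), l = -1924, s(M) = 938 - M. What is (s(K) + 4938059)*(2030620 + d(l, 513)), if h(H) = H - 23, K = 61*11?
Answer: 10027982061944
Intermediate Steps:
K = 671
h(H) = -23 + H
d(G, n) = 24 (d(G, n) = -23 + 47 = 24)
(s(K) + 4938059)*(2030620 + d(l, 513)) = ((938 - 1*671) + 4938059)*(2030620 + 24) = ((938 - 671) + 4938059)*2030644 = (267 + 4938059)*2030644 = 4938326*2030644 = 10027982061944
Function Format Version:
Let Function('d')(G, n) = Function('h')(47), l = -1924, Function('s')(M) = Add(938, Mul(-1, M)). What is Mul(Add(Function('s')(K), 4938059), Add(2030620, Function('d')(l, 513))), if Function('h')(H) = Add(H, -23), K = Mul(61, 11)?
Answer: 10027982061944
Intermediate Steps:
K = 671
Function('h')(H) = Add(-23, H)
Function('d')(G, n) = 24 (Function('d')(G, n) = Add(-23, 47) = 24)
Mul(Add(Function('s')(K), 4938059), Add(2030620, Function('d')(l, 513))) = Mul(Add(Add(938, Mul(-1, 671)), 4938059), Add(2030620, 24)) = Mul(Add(Add(938, -671), 4938059), 2030644) = Mul(Add(267, 4938059), 2030644) = Mul(4938326, 2030644) = 10027982061944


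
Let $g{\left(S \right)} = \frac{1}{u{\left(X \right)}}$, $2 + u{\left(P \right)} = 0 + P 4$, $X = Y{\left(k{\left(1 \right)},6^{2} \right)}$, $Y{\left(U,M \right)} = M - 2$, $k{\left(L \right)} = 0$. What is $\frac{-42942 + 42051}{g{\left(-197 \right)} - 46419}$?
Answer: $\frac{119394}{6220145} \approx 0.019195$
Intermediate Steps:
$Y{\left(U,M \right)} = -2 + M$ ($Y{\left(U,M \right)} = M - 2 = -2 + M$)
$X = 34$ ($X = -2 + 6^{2} = -2 + 36 = 34$)
$u{\left(P \right)} = -2 + 4 P$ ($u{\left(P \right)} = -2 + \left(0 + P 4\right) = -2 + \left(0 + 4 P\right) = -2 + 4 P$)
$g{\left(S \right)} = \frac{1}{134}$ ($g{\left(S \right)} = \frac{1}{-2 + 4 \cdot 34} = \frac{1}{-2 + 136} = \frac{1}{134}$)
$\frac{-42942 + 42051}{g{\left(-197 \right)} - 46419} = \frac{-42942 + 42051}{\frac{1}{134} - 46419} = - \frac{891}{- \frac{6220145}{134}} = \left(-891\right) \left(- \frac{134}{6220145}\right) = \frac{119394}{6220145}$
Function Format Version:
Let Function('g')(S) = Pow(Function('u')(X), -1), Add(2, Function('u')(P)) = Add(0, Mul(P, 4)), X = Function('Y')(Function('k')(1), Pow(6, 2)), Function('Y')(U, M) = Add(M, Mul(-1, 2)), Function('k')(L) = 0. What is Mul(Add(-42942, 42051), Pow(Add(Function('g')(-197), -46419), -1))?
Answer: Rational(119394, 6220145) ≈ 0.019195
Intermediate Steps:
Function('Y')(U, M) = Add(-2, M) (Function('Y')(U, M) = Add(M, -2) = Add(-2, M))
X = 34 (X = Add(-2, Pow(6, 2)) = Add(-2, 36) = 34)
Function('u')(P) = Add(-2, Mul(4, P)) (Function('u')(P) = Add(-2, Add(0, Mul(P, 4))) = Add(-2, Add(0, Mul(4, P))) = Add(-2, Mul(4, P)))
Function('g')(S) = Rational(1, 134) (Function('g')(S) = Pow(Add(-2, Mul(4, 34)), -1) = Pow(Add(-2, 136), -1) = Pow(134, -1) = Rational(1, 134))
Mul(Add(-42942, 42051), Pow(Add(Function('g')(-197), -46419), -1)) = Mul(Add(-42942, 42051), Pow(Add(Rational(1, 134), -46419), -1)) = Mul(-891, Pow(Rational(-6220145, 134), -1)) = Mul(-891, Rational(-134, 6220145)) = Rational(119394, 6220145)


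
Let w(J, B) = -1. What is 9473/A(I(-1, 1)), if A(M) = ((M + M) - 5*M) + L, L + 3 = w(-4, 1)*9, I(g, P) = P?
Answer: -9473/15 ≈ -631.53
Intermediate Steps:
L = -12 (L = -3 - 1*9 = -3 - 9 = -12)
A(M) = -12 - 3*M (A(M) = ((M + M) - 5*M) - 12 = (2*M - 5*M) - 12 = -3*M - 12 = -12 - 3*M)
9473/A(I(-1, 1)) = 9473/(-12 - 3*1) = 9473/(-12 - 3) = 9473/(-15) = 9473*(-1/15) = -9473/15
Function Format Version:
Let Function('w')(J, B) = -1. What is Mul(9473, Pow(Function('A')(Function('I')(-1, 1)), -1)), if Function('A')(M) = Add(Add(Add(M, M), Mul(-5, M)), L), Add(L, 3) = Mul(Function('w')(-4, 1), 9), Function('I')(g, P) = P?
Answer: Rational(-9473, 15) ≈ -631.53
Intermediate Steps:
L = -12 (L = Add(-3, Mul(-1, 9)) = Add(-3, -9) = -12)
Function('A')(M) = Add(-12, Mul(-3, M)) (Function('A')(M) = Add(Add(Add(M, M), Mul(-5, M)), -12) = Add(Add(Mul(2, M), Mul(-5, M)), -12) = Add(Mul(-3, M), -12) = Add(-12, Mul(-3, M)))
Mul(9473, Pow(Function('A')(Function('I')(-1, 1)), -1)) = Mul(9473, Pow(Add(-12, Mul(-3, 1)), -1)) = Mul(9473, Pow(Add(-12, -3), -1)) = Mul(9473, Pow(-15, -1)) = Mul(9473, Rational(-1, 15)) = Rational(-9473, 15)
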